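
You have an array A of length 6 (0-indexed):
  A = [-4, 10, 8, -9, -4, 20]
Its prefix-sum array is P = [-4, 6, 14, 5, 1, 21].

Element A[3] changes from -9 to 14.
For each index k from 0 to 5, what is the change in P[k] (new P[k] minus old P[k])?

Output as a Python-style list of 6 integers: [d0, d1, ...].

Element change: A[3] -9 -> 14, delta = 23
For k < 3: P[k] unchanged, delta_P[k] = 0
For k >= 3: P[k] shifts by exactly 23
Delta array: [0, 0, 0, 23, 23, 23]

Answer: [0, 0, 0, 23, 23, 23]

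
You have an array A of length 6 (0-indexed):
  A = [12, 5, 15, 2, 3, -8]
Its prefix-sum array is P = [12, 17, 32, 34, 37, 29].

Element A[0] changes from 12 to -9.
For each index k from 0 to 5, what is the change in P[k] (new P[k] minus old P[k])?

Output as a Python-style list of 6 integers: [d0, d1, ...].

Element change: A[0] 12 -> -9, delta = -21
For k < 0: P[k] unchanged, delta_P[k] = 0
For k >= 0: P[k] shifts by exactly -21
Delta array: [-21, -21, -21, -21, -21, -21]

Answer: [-21, -21, -21, -21, -21, -21]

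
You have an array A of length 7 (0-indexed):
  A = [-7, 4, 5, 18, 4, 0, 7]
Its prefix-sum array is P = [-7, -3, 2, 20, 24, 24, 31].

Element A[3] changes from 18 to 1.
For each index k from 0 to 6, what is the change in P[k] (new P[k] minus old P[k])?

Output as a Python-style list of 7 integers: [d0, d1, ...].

Element change: A[3] 18 -> 1, delta = -17
For k < 3: P[k] unchanged, delta_P[k] = 0
For k >= 3: P[k] shifts by exactly -17
Delta array: [0, 0, 0, -17, -17, -17, -17]

Answer: [0, 0, 0, -17, -17, -17, -17]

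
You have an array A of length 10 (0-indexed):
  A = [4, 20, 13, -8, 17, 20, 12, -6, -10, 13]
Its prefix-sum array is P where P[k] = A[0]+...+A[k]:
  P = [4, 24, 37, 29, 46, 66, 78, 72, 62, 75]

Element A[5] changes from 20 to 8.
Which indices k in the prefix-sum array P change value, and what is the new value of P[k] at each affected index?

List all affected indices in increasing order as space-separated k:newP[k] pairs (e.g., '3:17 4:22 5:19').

P[k] = A[0] + ... + A[k]
P[k] includes A[5] iff k >= 5
Affected indices: 5, 6, ..., 9; delta = -12
  P[5]: 66 + -12 = 54
  P[6]: 78 + -12 = 66
  P[7]: 72 + -12 = 60
  P[8]: 62 + -12 = 50
  P[9]: 75 + -12 = 63

Answer: 5:54 6:66 7:60 8:50 9:63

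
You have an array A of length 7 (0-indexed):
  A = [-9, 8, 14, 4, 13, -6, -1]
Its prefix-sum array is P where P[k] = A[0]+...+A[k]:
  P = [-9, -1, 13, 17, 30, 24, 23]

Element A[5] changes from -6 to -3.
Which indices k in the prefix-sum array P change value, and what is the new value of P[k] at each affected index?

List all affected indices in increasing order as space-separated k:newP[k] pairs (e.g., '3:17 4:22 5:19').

Answer: 5:27 6:26

Derivation:
P[k] = A[0] + ... + A[k]
P[k] includes A[5] iff k >= 5
Affected indices: 5, 6, ..., 6; delta = 3
  P[5]: 24 + 3 = 27
  P[6]: 23 + 3 = 26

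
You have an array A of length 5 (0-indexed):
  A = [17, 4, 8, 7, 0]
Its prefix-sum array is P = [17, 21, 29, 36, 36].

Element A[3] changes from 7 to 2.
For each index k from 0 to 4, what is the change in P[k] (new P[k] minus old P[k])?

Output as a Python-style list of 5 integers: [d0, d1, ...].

Answer: [0, 0, 0, -5, -5]

Derivation:
Element change: A[3] 7 -> 2, delta = -5
For k < 3: P[k] unchanged, delta_P[k] = 0
For k >= 3: P[k] shifts by exactly -5
Delta array: [0, 0, 0, -5, -5]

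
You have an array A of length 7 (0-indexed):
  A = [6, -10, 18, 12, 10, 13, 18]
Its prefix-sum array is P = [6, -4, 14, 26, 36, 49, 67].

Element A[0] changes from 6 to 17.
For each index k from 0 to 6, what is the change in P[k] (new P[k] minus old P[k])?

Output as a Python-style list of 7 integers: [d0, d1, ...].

Element change: A[0] 6 -> 17, delta = 11
For k < 0: P[k] unchanged, delta_P[k] = 0
For k >= 0: P[k] shifts by exactly 11
Delta array: [11, 11, 11, 11, 11, 11, 11]

Answer: [11, 11, 11, 11, 11, 11, 11]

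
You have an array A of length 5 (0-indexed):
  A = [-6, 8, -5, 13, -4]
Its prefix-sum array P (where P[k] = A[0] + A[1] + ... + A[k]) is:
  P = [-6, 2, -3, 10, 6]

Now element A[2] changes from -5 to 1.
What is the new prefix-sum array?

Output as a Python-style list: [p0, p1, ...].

Answer: [-6, 2, 3, 16, 12]

Derivation:
Change: A[2] -5 -> 1, delta = 6
P[k] for k < 2: unchanged (A[2] not included)
P[k] for k >= 2: shift by delta = 6
  P[0] = -6 + 0 = -6
  P[1] = 2 + 0 = 2
  P[2] = -3 + 6 = 3
  P[3] = 10 + 6 = 16
  P[4] = 6 + 6 = 12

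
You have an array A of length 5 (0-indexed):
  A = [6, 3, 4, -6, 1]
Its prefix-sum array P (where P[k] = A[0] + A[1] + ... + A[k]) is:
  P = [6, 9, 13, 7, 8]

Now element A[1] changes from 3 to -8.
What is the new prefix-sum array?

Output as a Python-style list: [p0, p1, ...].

Answer: [6, -2, 2, -4, -3]

Derivation:
Change: A[1] 3 -> -8, delta = -11
P[k] for k < 1: unchanged (A[1] not included)
P[k] for k >= 1: shift by delta = -11
  P[0] = 6 + 0 = 6
  P[1] = 9 + -11 = -2
  P[2] = 13 + -11 = 2
  P[3] = 7 + -11 = -4
  P[4] = 8 + -11 = -3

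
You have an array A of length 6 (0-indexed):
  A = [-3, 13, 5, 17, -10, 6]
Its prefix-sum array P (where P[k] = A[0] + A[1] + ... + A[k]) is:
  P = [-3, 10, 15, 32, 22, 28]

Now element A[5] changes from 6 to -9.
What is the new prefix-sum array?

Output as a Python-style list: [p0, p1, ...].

Change: A[5] 6 -> -9, delta = -15
P[k] for k < 5: unchanged (A[5] not included)
P[k] for k >= 5: shift by delta = -15
  P[0] = -3 + 0 = -3
  P[1] = 10 + 0 = 10
  P[2] = 15 + 0 = 15
  P[3] = 32 + 0 = 32
  P[4] = 22 + 0 = 22
  P[5] = 28 + -15 = 13

Answer: [-3, 10, 15, 32, 22, 13]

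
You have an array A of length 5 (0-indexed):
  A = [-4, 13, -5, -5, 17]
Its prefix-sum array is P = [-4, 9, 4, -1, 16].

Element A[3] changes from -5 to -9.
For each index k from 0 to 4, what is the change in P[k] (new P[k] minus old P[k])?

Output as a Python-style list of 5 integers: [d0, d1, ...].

Answer: [0, 0, 0, -4, -4]

Derivation:
Element change: A[3] -5 -> -9, delta = -4
For k < 3: P[k] unchanged, delta_P[k] = 0
For k >= 3: P[k] shifts by exactly -4
Delta array: [0, 0, 0, -4, -4]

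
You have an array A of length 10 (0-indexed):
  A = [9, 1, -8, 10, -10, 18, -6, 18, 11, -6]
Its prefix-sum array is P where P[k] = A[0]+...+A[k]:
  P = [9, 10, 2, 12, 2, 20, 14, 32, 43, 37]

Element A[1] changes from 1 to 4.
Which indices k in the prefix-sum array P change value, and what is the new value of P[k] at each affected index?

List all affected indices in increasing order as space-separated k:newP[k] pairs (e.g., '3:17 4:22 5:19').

P[k] = A[0] + ... + A[k]
P[k] includes A[1] iff k >= 1
Affected indices: 1, 2, ..., 9; delta = 3
  P[1]: 10 + 3 = 13
  P[2]: 2 + 3 = 5
  P[3]: 12 + 3 = 15
  P[4]: 2 + 3 = 5
  P[5]: 20 + 3 = 23
  P[6]: 14 + 3 = 17
  P[7]: 32 + 3 = 35
  P[8]: 43 + 3 = 46
  P[9]: 37 + 3 = 40

Answer: 1:13 2:5 3:15 4:5 5:23 6:17 7:35 8:46 9:40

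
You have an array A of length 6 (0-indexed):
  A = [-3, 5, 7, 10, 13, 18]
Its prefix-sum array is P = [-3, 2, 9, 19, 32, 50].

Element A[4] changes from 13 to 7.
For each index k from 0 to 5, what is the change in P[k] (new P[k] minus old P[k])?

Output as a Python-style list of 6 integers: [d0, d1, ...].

Element change: A[4] 13 -> 7, delta = -6
For k < 4: P[k] unchanged, delta_P[k] = 0
For k >= 4: P[k] shifts by exactly -6
Delta array: [0, 0, 0, 0, -6, -6]

Answer: [0, 0, 0, 0, -6, -6]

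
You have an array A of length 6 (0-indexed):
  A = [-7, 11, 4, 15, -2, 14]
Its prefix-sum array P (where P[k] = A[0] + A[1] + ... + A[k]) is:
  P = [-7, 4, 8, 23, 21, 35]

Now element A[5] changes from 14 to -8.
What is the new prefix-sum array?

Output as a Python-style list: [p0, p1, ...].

Answer: [-7, 4, 8, 23, 21, 13]

Derivation:
Change: A[5] 14 -> -8, delta = -22
P[k] for k < 5: unchanged (A[5] not included)
P[k] for k >= 5: shift by delta = -22
  P[0] = -7 + 0 = -7
  P[1] = 4 + 0 = 4
  P[2] = 8 + 0 = 8
  P[3] = 23 + 0 = 23
  P[4] = 21 + 0 = 21
  P[5] = 35 + -22 = 13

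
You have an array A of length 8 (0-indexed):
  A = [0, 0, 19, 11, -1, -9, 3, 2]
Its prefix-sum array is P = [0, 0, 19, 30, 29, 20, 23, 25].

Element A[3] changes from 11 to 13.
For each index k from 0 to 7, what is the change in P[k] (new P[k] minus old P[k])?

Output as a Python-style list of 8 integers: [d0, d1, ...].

Answer: [0, 0, 0, 2, 2, 2, 2, 2]

Derivation:
Element change: A[3] 11 -> 13, delta = 2
For k < 3: P[k] unchanged, delta_P[k] = 0
For k >= 3: P[k] shifts by exactly 2
Delta array: [0, 0, 0, 2, 2, 2, 2, 2]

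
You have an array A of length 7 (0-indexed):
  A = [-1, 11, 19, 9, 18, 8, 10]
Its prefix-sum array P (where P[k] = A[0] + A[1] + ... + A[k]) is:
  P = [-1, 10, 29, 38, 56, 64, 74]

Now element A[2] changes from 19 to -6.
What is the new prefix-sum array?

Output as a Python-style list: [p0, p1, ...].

Answer: [-1, 10, 4, 13, 31, 39, 49]

Derivation:
Change: A[2] 19 -> -6, delta = -25
P[k] for k < 2: unchanged (A[2] not included)
P[k] for k >= 2: shift by delta = -25
  P[0] = -1 + 0 = -1
  P[1] = 10 + 0 = 10
  P[2] = 29 + -25 = 4
  P[3] = 38 + -25 = 13
  P[4] = 56 + -25 = 31
  P[5] = 64 + -25 = 39
  P[6] = 74 + -25 = 49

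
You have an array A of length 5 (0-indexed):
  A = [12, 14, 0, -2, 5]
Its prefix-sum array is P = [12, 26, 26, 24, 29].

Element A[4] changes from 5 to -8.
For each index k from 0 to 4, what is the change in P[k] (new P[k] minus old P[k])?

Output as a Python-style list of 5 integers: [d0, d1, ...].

Answer: [0, 0, 0, 0, -13]

Derivation:
Element change: A[4] 5 -> -8, delta = -13
For k < 4: P[k] unchanged, delta_P[k] = 0
For k >= 4: P[k] shifts by exactly -13
Delta array: [0, 0, 0, 0, -13]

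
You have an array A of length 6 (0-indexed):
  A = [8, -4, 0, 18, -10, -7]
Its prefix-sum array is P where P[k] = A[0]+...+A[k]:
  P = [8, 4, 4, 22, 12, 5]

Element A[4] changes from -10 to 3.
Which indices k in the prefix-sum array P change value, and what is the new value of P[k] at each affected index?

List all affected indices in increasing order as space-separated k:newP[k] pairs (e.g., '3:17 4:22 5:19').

Answer: 4:25 5:18

Derivation:
P[k] = A[0] + ... + A[k]
P[k] includes A[4] iff k >= 4
Affected indices: 4, 5, ..., 5; delta = 13
  P[4]: 12 + 13 = 25
  P[5]: 5 + 13 = 18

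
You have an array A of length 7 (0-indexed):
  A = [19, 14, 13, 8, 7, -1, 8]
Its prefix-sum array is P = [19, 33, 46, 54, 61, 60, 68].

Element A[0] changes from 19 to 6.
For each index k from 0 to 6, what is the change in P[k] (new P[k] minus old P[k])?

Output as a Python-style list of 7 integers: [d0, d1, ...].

Answer: [-13, -13, -13, -13, -13, -13, -13]

Derivation:
Element change: A[0] 19 -> 6, delta = -13
For k < 0: P[k] unchanged, delta_P[k] = 0
For k >= 0: P[k] shifts by exactly -13
Delta array: [-13, -13, -13, -13, -13, -13, -13]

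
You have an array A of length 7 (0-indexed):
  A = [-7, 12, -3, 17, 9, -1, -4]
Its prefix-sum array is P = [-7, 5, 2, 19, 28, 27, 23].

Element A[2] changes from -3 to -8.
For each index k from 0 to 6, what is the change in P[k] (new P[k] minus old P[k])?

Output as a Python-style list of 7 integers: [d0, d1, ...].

Element change: A[2] -3 -> -8, delta = -5
For k < 2: P[k] unchanged, delta_P[k] = 0
For k >= 2: P[k] shifts by exactly -5
Delta array: [0, 0, -5, -5, -5, -5, -5]

Answer: [0, 0, -5, -5, -5, -5, -5]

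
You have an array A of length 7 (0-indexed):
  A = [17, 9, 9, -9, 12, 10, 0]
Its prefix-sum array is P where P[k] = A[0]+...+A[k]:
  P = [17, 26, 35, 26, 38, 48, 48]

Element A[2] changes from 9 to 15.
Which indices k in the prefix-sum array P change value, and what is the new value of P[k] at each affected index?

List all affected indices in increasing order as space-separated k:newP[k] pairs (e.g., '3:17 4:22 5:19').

Answer: 2:41 3:32 4:44 5:54 6:54

Derivation:
P[k] = A[0] + ... + A[k]
P[k] includes A[2] iff k >= 2
Affected indices: 2, 3, ..., 6; delta = 6
  P[2]: 35 + 6 = 41
  P[3]: 26 + 6 = 32
  P[4]: 38 + 6 = 44
  P[5]: 48 + 6 = 54
  P[6]: 48 + 6 = 54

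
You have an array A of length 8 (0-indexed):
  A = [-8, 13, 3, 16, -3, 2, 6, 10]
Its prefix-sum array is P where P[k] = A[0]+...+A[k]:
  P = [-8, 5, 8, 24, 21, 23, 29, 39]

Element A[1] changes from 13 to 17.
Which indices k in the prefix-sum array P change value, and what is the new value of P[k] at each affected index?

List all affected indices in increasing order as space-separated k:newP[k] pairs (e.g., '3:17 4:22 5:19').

P[k] = A[0] + ... + A[k]
P[k] includes A[1] iff k >= 1
Affected indices: 1, 2, ..., 7; delta = 4
  P[1]: 5 + 4 = 9
  P[2]: 8 + 4 = 12
  P[3]: 24 + 4 = 28
  P[4]: 21 + 4 = 25
  P[5]: 23 + 4 = 27
  P[6]: 29 + 4 = 33
  P[7]: 39 + 4 = 43

Answer: 1:9 2:12 3:28 4:25 5:27 6:33 7:43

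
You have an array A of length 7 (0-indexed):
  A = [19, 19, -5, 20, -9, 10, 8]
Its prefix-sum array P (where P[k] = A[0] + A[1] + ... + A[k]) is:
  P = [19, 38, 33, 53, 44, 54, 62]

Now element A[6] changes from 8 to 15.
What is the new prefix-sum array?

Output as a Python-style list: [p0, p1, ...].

Answer: [19, 38, 33, 53, 44, 54, 69]

Derivation:
Change: A[6] 8 -> 15, delta = 7
P[k] for k < 6: unchanged (A[6] not included)
P[k] for k >= 6: shift by delta = 7
  P[0] = 19 + 0 = 19
  P[1] = 38 + 0 = 38
  P[2] = 33 + 0 = 33
  P[3] = 53 + 0 = 53
  P[4] = 44 + 0 = 44
  P[5] = 54 + 0 = 54
  P[6] = 62 + 7 = 69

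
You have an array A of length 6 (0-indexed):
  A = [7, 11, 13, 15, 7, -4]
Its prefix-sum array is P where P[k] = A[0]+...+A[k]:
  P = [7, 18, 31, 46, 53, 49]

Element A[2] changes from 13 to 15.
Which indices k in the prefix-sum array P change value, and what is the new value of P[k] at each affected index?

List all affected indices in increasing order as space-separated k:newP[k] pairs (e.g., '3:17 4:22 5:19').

P[k] = A[0] + ... + A[k]
P[k] includes A[2] iff k >= 2
Affected indices: 2, 3, ..., 5; delta = 2
  P[2]: 31 + 2 = 33
  P[3]: 46 + 2 = 48
  P[4]: 53 + 2 = 55
  P[5]: 49 + 2 = 51

Answer: 2:33 3:48 4:55 5:51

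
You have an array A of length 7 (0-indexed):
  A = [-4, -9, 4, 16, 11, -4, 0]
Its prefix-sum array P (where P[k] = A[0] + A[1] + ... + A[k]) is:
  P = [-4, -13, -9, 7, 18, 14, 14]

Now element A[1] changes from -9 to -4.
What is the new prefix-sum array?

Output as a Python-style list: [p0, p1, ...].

Answer: [-4, -8, -4, 12, 23, 19, 19]

Derivation:
Change: A[1] -9 -> -4, delta = 5
P[k] for k < 1: unchanged (A[1] not included)
P[k] for k >= 1: shift by delta = 5
  P[0] = -4 + 0 = -4
  P[1] = -13 + 5 = -8
  P[2] = -9 + 5 = -4
  P[3] = 7 + 5 = 12
  P[4] = 18 + 5 = 23
  P[5] = 14 + 5 = 19
  P[6] = 14 + 5 = 19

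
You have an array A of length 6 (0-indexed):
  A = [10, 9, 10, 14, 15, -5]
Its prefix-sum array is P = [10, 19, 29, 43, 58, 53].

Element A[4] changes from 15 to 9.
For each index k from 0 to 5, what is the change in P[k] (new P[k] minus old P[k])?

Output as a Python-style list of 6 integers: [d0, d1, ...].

Answer: [0, 0, 0, 0, -6, -6]

Derivation:
Element change: A[4] 15 -> 9, delta = -6
For k < 4: P[k] unchanged, delta_P[k] = 0
For k >= 4: P[k] shifts by exactly -6
Delta array: [0, 0, 0, 0, -6, -6]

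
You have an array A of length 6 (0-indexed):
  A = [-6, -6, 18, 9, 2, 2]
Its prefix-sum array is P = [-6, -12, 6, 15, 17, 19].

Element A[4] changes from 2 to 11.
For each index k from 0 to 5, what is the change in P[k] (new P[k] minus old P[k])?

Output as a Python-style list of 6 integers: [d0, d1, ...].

Element change: A[4] 2 -> 11, delta = 9
For k < 4: P[k] unchanged, delta_P[k] = 0
For k >= 4: P[k] shifts by exactly 9
Delta array: [0, 0, 0, 0, 9, 9]

Answer: [0, 0, 0, 0, 9, 9]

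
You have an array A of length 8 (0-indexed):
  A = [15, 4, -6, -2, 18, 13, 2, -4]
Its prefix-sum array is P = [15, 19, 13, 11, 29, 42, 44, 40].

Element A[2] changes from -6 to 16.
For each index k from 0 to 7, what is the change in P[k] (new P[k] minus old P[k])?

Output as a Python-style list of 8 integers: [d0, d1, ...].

Answer: [0, 0, 22, 22, 22, 22, 22, 22]

Derivation:
Element change: A[2] -6 -> 16, delta = 22
For k < 2: P[k] unchanged, delta_P[k] = 0
For k >= 2: P[k] shifts by exactly 22
Delta array: [0, 0, 22, 22, 22, 22, 22, 22]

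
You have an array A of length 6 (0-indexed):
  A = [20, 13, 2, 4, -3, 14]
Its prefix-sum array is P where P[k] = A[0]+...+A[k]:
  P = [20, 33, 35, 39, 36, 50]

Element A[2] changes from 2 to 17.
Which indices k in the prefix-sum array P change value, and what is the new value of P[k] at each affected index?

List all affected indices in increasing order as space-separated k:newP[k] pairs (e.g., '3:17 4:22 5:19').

P[k] = A[0] + ... + A[k]
P[k] includes A[2] iff k >= 2
Affected indices: 2, 3, ..., 5; delta = 15
  P[2]: 35 + 15 = 50
  P[3]: 39 + 15 = 54
  P[4]: 36 + 15 = 51
  P[5]: 50 + 15 = 65

Answer: 2:50 3:54 4:51 5:65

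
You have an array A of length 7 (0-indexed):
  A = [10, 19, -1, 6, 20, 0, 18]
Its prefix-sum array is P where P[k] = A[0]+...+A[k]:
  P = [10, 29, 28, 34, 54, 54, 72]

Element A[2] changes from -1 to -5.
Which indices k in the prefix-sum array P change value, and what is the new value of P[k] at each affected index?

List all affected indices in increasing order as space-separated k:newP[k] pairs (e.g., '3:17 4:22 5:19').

P[k] = A[0] + ... + A[k]
P[k] includes A[2] iff k >= 2
Affected indices: 2, 3, ..., 6; delta = -4
  P[2]: 28 + -4 = 24
  P[3]: 34 + -4 = 30
  P[4]: 54 + -4 = 50
  P[5]: 54 + -4 = 50
  P[6]: 72 + -4 = 68

Answer: 2:24 3:30 4:50 5:50 6:68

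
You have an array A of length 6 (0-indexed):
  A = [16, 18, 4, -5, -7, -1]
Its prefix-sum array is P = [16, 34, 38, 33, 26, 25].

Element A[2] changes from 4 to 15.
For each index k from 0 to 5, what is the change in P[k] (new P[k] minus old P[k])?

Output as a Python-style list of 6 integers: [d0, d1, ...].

Answer: [0, 0, 11, 11, 11, 11]

Derivation:
Element change: A[2] 4 -> 15, delta = 11
For k < 2: P[k] unchanged, delta_P[k] = 0
For k >= 2: P[k] shifts by exactly 11
Delta array: [0, 0, 11, 11, 11, 11]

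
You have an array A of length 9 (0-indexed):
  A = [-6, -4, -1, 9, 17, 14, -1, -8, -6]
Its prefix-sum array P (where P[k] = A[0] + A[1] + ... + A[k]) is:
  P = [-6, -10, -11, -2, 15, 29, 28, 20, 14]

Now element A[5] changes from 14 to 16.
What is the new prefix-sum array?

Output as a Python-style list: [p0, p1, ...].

Answer: [-6, -10, -11, -2, 15, 31, 30, 22, 16]

Derivation:
Change: A[5] 14 -> 16, delta = 2
P[k] for k < 5: unchanged (A[5] not included)
P[k] for k >= 5: shift by delta = 2
  P[0] = -6 + 0 = -6
  P[1] = -10 + 0 = -10
  P[2] = -11 + 0 = -11
  P[3] = -2 + 0 = -2
  P[4] = 15 + 0 = 15
  P[5] = 29 + 2 = 31
  P[6] = 28 + 2 = 30
  P[7] = 20 + 2 = 22
  P[8] = 14 + 2 = 16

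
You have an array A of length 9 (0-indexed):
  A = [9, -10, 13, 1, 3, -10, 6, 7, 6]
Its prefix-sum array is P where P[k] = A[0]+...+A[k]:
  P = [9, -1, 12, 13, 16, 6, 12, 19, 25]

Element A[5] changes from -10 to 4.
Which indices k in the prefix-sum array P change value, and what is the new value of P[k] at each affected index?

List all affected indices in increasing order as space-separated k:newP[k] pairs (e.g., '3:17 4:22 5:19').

Answer: 5:20 6:26 7:33 8:39

Derivation:
P[k] = A[0] + ... + A[k]
P[k] includes A[5] iff k >= 5
Affected indices: 5, 6, ..., 8; delta = 14
  P[5]: 6 + 14 = 20
  P[6]: 12 + 14 = 26
  P[7]: 19 + 14 = 33
  P[8]: 25 + 14 = 39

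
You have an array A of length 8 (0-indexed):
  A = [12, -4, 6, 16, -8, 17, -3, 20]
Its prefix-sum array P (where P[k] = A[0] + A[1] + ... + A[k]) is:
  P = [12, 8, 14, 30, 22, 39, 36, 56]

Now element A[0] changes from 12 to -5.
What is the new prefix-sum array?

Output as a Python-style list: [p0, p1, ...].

Answer: [-5, -9, -3, 13, 5, 22, 19, 39]

Derivation:
Change: A[0] 12 -> -5, delta = -17
P[k] for k < 0: unchanged (A[0] not included)
P[k] for k >= 0: shift by delta = -17
  P[0] = 12 + -17 = -5
  P[1] = 8 + -17 = -9
  P[2] = 14 + -17 = -3
  P[3] = 30 + -17 = 13
  P[4] = 22 + -17 = 5
  P[5] = 39 + -17 = 22
  P[6] = 36 + -17 = 19
  P[7] = 56 + -17 = 39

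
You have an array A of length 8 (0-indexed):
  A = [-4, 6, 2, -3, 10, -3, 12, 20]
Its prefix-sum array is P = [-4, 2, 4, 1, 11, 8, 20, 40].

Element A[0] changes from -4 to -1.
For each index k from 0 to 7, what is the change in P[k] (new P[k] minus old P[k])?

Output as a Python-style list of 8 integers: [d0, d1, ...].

Answer: [3, 3, 3, 3, 3, 3, 3, 3]

Derivation:
Element change: A[0] -4 -> -1, delta = 3
For k < 0: P[k] unchanged, delta_P[k] = 0
For k >= 0: P[k] shifts by exactly 3
Delta array: [3, 3, 3, 3, 3, 3, 3, 3]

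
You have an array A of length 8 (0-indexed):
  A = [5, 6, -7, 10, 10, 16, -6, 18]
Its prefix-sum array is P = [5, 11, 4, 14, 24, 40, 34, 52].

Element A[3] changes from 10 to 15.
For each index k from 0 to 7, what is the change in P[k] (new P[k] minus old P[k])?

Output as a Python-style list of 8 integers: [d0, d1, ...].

Element change: A[3] 10 -> 15, delta = 5
For k < 3: P[k] unchanged, delta_P[k] = 0
For k >= 3: P[k] shifts by exactly 5
Delta array: [0, 0, 0, 5, 5, 5, 5, 5]

Answer: [0, 0, 0, 5, 5, 5, 5, 5]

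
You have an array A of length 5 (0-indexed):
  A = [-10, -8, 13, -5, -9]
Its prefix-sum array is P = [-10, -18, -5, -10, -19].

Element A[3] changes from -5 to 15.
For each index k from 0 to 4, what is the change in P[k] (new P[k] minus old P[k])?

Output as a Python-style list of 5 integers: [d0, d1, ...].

Element change: A[3] -5 -> 15, delta = 20
For k < 3: P[k] unchanged, delta_P[k] = 0
For k >= 3: P[k] shifts by exactly 20
Delta array: [0, 0, 0, 20, 20]

Answer: [0, 0, 0, 20, 20]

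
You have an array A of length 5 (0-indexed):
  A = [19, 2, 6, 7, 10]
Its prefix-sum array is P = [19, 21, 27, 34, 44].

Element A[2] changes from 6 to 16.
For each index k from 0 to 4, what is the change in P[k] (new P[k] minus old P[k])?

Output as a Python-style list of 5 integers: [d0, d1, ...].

Element change: A[2] 6 -> 16, delta = 10
For k < 2: P[k] unchanged, delta_P[k] = 0
For k >= 2: P[k] shifts by exactly 10
Delta array: [0, 0, 10, 10, 10]

Answer: [0, 0, 10, 10, 10]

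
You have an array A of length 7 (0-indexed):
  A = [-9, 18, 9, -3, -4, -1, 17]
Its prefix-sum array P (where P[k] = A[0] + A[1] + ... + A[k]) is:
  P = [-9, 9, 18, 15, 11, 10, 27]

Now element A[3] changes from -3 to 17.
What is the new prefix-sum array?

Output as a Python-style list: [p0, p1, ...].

Change: A[3] -3 -> 17, delta = 20
P[k] for k < 3: unchanged (A[3] not included)
P[k] for k >= 3: shift by delta = 20
  P[0] = -9 + 0 = -9
  P[1] = 9 + 0 = 9
  P[2] = 18 + 0 = 18
  P[3] = 15 + 20 = 35
  P[4] = 11 + 20 = 31
  P[5] = 10 + 20 = 30
  P[6] = 27 + 20 = 47

Answer: [-9, 9, 18, 35, 31, 30, 47]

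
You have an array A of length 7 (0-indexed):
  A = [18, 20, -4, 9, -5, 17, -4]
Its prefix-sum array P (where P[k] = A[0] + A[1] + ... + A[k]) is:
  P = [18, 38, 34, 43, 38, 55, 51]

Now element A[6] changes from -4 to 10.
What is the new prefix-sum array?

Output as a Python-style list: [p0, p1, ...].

Answer: [18, 38, 34, 43, 38, 55, 65]

Derivation:
Change: A[6] -4 -> 10, delta = 14
P[k] for k < 6: unchanged (A[6] not included)
P[k] for k >= 6: shift by delta = 14
  P[0] = 18 + 0 = 18
  P[1] = 38 + 0 = 38
  P[2] = 34 + 0 = 34
  P[3] = 43 + 0 = 43
  P[4] = 38 + 0 = 38
  P[5] = 55 + 0 = 55
  P[6] = 51 + 14 = 65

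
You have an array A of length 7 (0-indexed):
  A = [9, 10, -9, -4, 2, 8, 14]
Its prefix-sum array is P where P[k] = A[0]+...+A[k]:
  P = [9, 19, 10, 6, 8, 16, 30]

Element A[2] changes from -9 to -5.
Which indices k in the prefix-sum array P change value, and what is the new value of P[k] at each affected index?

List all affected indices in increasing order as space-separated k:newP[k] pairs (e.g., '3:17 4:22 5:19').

P[k] = A[0] + ... + A[k]
P[k] includes A[2] iff k >= 2
Affected indices: 2, 3, ..., 6; delta = 4
  P[2]: 10 + 4 = 14
  P[3]: 6 + 4 = 10
  P[4]: 8 + 4 = 12
  P[5]: 16 + 4 = 20
  P[6]: 30 + 4 = 34

Answer: 2:14 3:10 4:12 5:20 6:34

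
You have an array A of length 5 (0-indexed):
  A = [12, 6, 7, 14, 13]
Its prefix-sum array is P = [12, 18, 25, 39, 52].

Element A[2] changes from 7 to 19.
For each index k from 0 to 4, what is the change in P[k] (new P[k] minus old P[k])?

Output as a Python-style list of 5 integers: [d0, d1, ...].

Answer: [0, 0, 12, 12, 12]

Derivation:
Element change: A[2] 7 -> 19, delta = 12
For k < 2: P[k] unchanged, delta_P[k] = 0
For k >= 2: P[k] shifts by exactly 12
Delta array: [0, 0, 12, 12, 12]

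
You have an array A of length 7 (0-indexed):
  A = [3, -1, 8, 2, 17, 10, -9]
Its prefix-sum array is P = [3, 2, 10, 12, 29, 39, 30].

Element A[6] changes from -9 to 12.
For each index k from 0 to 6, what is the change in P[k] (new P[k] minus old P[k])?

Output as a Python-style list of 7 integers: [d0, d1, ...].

Element change: A[6] -9 -> 12, delta = 21
For k < 6: P[k] unchanged, delta_P[k] = 0
For k >= 6: P[k] shifts by exactly 21
Delta array: [0, 0, 0, 0, 0, 0, 21]

Answer: [0, 0, 0, 0, 0, 0, 21]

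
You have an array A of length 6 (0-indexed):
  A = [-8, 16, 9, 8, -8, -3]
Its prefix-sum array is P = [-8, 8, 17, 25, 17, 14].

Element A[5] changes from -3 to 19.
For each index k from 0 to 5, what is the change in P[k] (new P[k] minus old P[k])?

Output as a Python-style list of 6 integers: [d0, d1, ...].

Element change: A[5] -3 -> 19, delta = 22
For k < 5: P[k] unchanged, delta_P[k] = 0
For k >= 5: P[k] shifts by exactly 22
Delta array: [0, 0, 0, 0, 0, 22]

Answer: [0, 0, 0, 0, 0, 22]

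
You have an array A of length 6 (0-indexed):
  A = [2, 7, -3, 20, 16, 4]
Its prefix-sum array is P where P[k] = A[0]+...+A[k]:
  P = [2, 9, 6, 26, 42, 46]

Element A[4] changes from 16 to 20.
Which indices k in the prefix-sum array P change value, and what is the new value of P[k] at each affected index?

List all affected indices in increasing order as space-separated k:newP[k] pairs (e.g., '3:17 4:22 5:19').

Answer: 4:46 5:50

Derivation:
P[k] = A[0] + ... + A[k]
P[k] includes A[4] iff k >= 4
Affected indices: 4, 5, ..., 5; delta = 4
  P[4]: 42 + 4 = 46
  P[5]: 46 + 4 = 50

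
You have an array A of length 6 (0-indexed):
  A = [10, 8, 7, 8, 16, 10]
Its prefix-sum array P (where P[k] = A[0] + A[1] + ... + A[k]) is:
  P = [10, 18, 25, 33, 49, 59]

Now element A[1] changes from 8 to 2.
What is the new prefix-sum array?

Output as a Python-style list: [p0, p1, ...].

Answer: [10, 12, 19, 27, 43, 53]

Derivation:
Change: A[1] 8 -> 2, delta = -6
P[k] for k < 1: unchanged (A[1] not included)
P[k] for k >= 1: shift by delta = -6
  P[0] = 10 + 0 = 10
  P[1] = 18 + -6 = 12
  P[2] = 25 + -6 = 19
  P[3] = 33 + -6 = 27
  P[4] = 49 + -6 = 43
  P[5] = 59 + -6 = 53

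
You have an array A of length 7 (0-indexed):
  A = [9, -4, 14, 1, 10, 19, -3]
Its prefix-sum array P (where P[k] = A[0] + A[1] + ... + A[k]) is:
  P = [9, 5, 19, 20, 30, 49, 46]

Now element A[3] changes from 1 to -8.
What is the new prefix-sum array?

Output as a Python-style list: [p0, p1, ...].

Answer: [9, 5, 19, 11, 21, 40, 37]

Derivation:
Change: A[3] 1 -> -8, delta = -9
P[k] for k < 3: unchanged (A[3] not included)
P[k] for k >= 3: shift by delta = -9
  P[0] = 9 + 0 = 9
  P[1] = 5 + 0 = 5
  P[2] = 19 + 0 = 19
  P[3] = 20 + -9 = 11
  P[4] = 30 + -9 = 21
  P[5] = 49 + -9 = 40
  P[6] = 46 + -9 = 37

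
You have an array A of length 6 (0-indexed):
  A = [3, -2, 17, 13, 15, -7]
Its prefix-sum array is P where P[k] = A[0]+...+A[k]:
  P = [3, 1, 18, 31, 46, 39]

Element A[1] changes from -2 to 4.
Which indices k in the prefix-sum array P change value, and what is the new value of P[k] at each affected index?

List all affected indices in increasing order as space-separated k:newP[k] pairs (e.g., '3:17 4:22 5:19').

P[k] = A[0] + ... + A[k]
P[k] includes A[1] iff k >= 1
Affected indices: 1, 2, ..., 5; delta = 6
  P[1]: 1 + 6 = 7
  P[2]: 18 + 6 = 24
  P[3]: 31 + 6 = 37
  P[4]: 46 + 6 = 52
  P[5]: 39 + 6 = 45

Answer: 1:7 2:24 3:37 4:52 5:45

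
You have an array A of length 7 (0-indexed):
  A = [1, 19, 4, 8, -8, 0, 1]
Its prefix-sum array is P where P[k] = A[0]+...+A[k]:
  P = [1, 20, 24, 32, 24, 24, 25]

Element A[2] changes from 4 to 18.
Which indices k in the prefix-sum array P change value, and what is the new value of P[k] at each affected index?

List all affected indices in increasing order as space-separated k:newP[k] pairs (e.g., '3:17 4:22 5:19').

Answer: 2:38 3:46 4:38 5:38 6:39

Derivation:
P[k] = A[0] + ... + A[k]
P[k] includes A[2] iff k >= 2
Affected indices: 2, 3, ..., 6; delta = 14
  P[2]: 24 + 14 = 38
  P[3]: 32 + 14 = 46
  P[4]: 24 + 14 = 38
  P[5]: 24 + 14 = 38
  P[6]: 25 + 14 = 39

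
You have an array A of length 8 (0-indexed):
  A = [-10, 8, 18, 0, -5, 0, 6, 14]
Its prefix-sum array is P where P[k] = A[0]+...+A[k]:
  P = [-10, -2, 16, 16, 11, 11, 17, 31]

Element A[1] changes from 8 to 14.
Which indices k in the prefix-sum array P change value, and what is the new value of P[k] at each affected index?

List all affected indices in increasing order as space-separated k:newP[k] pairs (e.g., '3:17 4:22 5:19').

Answer: 1:4 2:22 3:22 4:17 5:17 6:23 7:37

Derivation:
P[k] = A[0] + ... + A[k]
P[k] includes A[1] iff k >= 1
Affected indices: 1, 2, ..., 7; delta = 6
  P[1]: -2 + 6 = 4
  P[2]: 16 + 6 = 22
  P[3]: 16 + 6 = 22
  P[4]: 11 + 6 = 17
  P[5]: 11 + 6 = 17
  P[6]: 17 + 6 = 23
  P[7]: 31 + 6 = 37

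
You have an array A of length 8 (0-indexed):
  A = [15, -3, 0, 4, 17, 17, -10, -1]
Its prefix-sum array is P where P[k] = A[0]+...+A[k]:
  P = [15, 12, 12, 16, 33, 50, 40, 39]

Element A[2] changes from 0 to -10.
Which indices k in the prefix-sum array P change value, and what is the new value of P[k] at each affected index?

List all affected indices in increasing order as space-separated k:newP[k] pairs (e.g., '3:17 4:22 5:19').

P[k] = A[0] + ... + A[k]
P[k] includes A[2] iff k >= 2
Affected indices: 2, 3, ..., 7; delta = -10
  P[2]: 12 + -10 = 2
  P[3]: 16 + -10 = 6
  P[4]: 33 + -10 = 23
  P[5]: 50 + -10 = 40
  P[6]: 40 + -10 = 30
  P[7]: 39 + -10 = 29

Answer: 2:2 3:6 4:23 5:40 6:30 7:29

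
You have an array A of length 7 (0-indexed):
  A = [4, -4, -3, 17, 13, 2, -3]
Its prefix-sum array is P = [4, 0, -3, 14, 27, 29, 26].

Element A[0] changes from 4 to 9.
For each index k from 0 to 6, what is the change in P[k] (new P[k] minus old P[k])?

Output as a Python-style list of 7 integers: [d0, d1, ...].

Answer: [5, 5, 5, 5, 5, 5, 5]

Derivation:
Element change: A[0] 4 -> 9, delta = 5
For k < 0: P[k] unchanged, delta_P[k] = 0
For k >= 0: P[k] shifts by exactly 5
Delta array: [5, 5, 5, 5, 5, 5, 5]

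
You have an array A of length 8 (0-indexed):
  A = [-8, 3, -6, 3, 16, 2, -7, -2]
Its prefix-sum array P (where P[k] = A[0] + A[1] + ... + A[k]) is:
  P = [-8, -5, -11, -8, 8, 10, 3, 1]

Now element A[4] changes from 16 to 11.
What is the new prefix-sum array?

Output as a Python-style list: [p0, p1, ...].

Change: A[4] 16 -> 11, delta = -5
P[k] for k < 4: unchanged (A[4] not included)
P[k] for k >= 4: shift by delta = -5
  P[0] = -8 + 0 = -8
  P[1] = -5 + 0 = -5
  P[2] = -11 + 0 = -11
  P[3] = -8 + 0 = -8
  P[4] = 8 + -5 = 3
  P[5] = 10 + -5 = 5
  P[6] = 3 + -5 = -2
  P[7] = 1 + -5 = -4

Answer: [-8, -5, -11, -8, 3, 5, -2, -4]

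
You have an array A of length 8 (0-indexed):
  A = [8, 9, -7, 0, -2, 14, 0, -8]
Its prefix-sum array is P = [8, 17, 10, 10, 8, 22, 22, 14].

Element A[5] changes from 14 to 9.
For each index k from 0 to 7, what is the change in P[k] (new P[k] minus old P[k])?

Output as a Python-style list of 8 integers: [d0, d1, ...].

Element change: A[5] 14 -> 9, delta = -5
For k < 5: P[k] unchanged, delta_P[k] = 0
For k >= 5: P[k] shifts by exactly -5
Delta array: [0, 0, 0, 0, 0, -5, -5, -5]

Answer: [0, 0, 0, 0, 0, -5, -5, -5]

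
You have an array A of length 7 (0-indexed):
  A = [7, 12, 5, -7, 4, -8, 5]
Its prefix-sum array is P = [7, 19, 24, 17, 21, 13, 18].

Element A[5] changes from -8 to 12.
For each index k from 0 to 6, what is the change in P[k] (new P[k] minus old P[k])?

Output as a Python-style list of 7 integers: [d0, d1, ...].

Answer: [0, 0, 0, 0, 0, 20, 20]

Derivation:
Element change: A[5] -8 -> 12, delta = 20
For k < 5: P[k] unchanged, delta_P[k] = 0
For k >= 5: P[k] shifts by exactly 20
Delta array: [0, 0, 0, 0, 0, 20, 20]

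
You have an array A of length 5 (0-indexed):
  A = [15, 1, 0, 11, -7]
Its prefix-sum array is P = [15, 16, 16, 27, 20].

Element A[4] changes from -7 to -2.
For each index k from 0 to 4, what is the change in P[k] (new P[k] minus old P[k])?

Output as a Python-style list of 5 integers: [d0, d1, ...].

Element change: A[4] -7 -> -2, delta = 5
For k < 4: P[k] unchanged, delta_P[k] = 0
For k >= 4: P[k] shifts by exactly 5
Delta array: [0, 0, 0, 0, 5]

Answer: [0, 0, 0, 0, 5]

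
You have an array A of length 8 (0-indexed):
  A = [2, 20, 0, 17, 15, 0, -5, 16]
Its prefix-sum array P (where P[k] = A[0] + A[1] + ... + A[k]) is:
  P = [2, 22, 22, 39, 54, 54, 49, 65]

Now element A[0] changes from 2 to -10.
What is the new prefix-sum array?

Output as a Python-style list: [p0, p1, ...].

Answer: [-10, 10, 10, 27, 42, 42, 37, 53]

Derivation:
Change: A[0] 2 -> -10, delta = -12
P[k] for k < 0: unchanged (A[0] not included)
P[k] for k >= 0: shift by delta = -12
  P[0] = 2 + -12 = -10
  P[1] = 22 + -12 = 10
  P[2] = 22 + -12 = 10
  P[3] = 39 + -12 = 27
  P[4] = 54 + -12 = 42
  P[5] = 54 + -12 = 42
  P[6] = 49 + -12 = 37
  P[7] = 65 + -12 = 53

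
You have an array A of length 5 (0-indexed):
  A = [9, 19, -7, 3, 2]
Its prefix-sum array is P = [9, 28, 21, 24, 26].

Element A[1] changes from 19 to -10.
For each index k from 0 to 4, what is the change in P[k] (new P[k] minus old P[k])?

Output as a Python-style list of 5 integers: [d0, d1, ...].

Answer: [0, -29, -29, -29, -29]

Derivation:
Element change: A[1] 19 -> -10, delta = -29
For k < 1: P[k] unchanged, delta_P[k] = 0
For k >= 1: P[k] shifts by exactly -29
Delta array: [0, -29, -29, -29, -29]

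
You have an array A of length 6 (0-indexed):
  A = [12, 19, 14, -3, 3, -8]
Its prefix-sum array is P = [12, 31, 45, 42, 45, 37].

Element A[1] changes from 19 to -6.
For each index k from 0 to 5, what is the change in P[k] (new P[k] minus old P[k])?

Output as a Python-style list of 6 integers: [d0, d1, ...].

Answer: [0, -25, -25, -25, -25, -25]

Derivation:
Element change: A[1] 19 -> -6, delta = -25
For k < 1: P[k] unchanged, delta_P[k] = 0
For k >= 1: P[k] shifts by exactly -25
Delta array: [0, -25, -25, -25, -25, -25]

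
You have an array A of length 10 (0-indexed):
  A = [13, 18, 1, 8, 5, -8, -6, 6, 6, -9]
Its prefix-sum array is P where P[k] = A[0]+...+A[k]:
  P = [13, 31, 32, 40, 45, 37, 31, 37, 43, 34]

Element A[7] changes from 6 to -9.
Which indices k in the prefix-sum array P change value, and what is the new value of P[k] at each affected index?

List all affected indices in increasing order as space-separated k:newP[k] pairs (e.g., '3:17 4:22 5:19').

Answer: 7:22 8:28 9:19

Derivation:
P[k] = A[0] + ... + A[k]
P[k] includes A[7] iff k >= 7
Affected indices: 7, 8, ..., 9; delta = -15
  P[7]: 37 + -15 = 22
  P[8]: 43 + -15 = 28
  P[9]: 34 + -15 = 19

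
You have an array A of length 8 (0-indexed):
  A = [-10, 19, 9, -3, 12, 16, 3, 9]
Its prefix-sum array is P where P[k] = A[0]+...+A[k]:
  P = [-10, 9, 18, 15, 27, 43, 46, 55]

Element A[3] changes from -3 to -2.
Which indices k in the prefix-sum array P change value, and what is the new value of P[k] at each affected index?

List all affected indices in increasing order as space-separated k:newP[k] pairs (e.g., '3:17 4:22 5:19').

Answer: 3:16 4:28 5:44 6:47 7:56

Derivation:
P[k] = A[0] + ... + A[k]
P[k] includes A[3] iff k >= 3
Affected indices: 3, 4, ..., 7; delta = 1
  P[3]: 15 + 1 = 16
  P[4]: 27 + 1 = 28
  P[5]: 43 + 1 = 44
  P[6]: 46 + 1 = 47
  P[7]: 55 + 1 = 56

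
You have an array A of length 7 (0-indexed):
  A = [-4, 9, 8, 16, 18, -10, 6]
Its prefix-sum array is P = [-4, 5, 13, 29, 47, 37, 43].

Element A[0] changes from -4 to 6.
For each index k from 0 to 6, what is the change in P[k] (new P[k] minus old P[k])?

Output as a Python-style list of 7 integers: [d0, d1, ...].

Element change: A[0] -4 -> 6, delta = 10
For k < 0: P[k] unchanged, delta_P[k] = 0
For k >= 0: P[k] shifts by exactly 10
Delta array: [10, 10, 10, 10, 10, 10, 10]

Answer: [10, 10, 10, 10, 10, 10, 10]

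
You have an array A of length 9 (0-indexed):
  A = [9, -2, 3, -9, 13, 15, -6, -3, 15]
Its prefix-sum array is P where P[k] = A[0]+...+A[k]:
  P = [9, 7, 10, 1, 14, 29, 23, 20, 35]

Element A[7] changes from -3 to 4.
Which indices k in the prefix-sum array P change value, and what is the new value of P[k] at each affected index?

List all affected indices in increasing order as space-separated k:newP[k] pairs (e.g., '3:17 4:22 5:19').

P[k] = A[0] + ... + A[k]
P[k] includes A[7] iff k >= 7
Affected indices: 7, 8, ..., 8; delta = 7
  P[7]: 20 + 7 = 27
  P[8]: 35 + 7 = 42

Answer: 7:27 8:42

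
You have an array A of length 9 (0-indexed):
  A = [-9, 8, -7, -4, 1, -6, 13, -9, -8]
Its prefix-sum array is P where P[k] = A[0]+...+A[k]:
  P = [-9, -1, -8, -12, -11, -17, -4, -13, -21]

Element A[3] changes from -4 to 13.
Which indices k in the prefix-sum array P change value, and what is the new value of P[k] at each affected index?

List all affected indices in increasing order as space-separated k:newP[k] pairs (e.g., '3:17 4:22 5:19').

P[k] = A[0] + ... + A[k]
P[k] includes A[3] iff k >= 3
Affected indices: 3, 4, ..., 8; delta = 17
  P[3]: -12 + 17 = 5
  P[4]: -11 + 17 = 6
  P[5]: -17 + 17 = 0
  P[6]: -4 + 17 = 13
  P[7]: -13 + 17 = 4
  P[8]: -21 + 17 = -4

Answer: 3:5 4:6 5:0 6:13 7:4 8:-4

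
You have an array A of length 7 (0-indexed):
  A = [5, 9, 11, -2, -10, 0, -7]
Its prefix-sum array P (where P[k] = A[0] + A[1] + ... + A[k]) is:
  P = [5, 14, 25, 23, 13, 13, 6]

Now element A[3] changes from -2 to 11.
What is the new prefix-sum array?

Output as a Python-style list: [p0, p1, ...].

Answer: [5, 14, 25, 36, 26, 26, 19]

Derivation:
Change: A[3] -2 -> 11, delta = 13
P[k] for k < 3: unchanged (A[3] not included)
P[k] for k >= 3: shift by delta = 13
  P[0] = 5 + 0 = 5
  P[1] = 14 + 0 = 14
  P[2] = 25 + 0 = 25
  P[3] = 23 + 13 = 36
  P[4] = 13 + 13 = 26
  P[5] = 13 + 13 = 26
  P[6] = 6 + 13 = 19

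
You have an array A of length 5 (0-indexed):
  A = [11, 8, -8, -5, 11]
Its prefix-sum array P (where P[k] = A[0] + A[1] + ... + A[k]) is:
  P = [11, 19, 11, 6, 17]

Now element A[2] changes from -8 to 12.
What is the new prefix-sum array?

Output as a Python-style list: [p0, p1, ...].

Change: A[2] -8 -> 12, delta = 20
P[k] for k < 2: unchanged (A[2] not included)
P[k] for k >= 2: shift by delta = 20
  P[0] = 11 + 0 = 11
  P[1] = 19 + 0 = 19
  P[2] = 11 + 20 = 31
  P[3] = 6 + 20 = 26
  P[4] = 17 + 20 = 37

Answer: [11, 19, 31, 26, 37]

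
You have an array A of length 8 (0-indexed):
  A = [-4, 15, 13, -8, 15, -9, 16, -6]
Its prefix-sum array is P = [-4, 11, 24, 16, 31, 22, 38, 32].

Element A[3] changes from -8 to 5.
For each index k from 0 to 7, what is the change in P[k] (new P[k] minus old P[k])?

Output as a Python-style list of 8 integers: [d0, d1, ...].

Answer: [0, 0, 0, 13, 13, 13, 13, 13]

Derivation:
Element change: A[3] -8 -> 5, delta = 13
For k < 3: P[k] unchanged, delta_P[k] = 0
For k >= 3: P[k] shifts by exactly 13
Delta array: [0, 0, 0, 13, 13, 13, 13, 13]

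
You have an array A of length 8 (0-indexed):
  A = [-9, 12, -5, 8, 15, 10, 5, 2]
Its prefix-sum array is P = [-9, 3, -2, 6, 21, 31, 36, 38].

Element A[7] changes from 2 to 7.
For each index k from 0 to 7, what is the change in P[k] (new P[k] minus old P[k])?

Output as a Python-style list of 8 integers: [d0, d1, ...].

Element change: A[7] 2 -> 7, delta = 5
For k < 7: P[k] unchanged, delta_P[k] = 0
For k >= 7: P[k] shifts by exactly 5
Delta array: [0, 0, 0, 0, 0, 0, 0, 5]

Answer: [0, 0, 0, 0, 0, 0, 0, 5]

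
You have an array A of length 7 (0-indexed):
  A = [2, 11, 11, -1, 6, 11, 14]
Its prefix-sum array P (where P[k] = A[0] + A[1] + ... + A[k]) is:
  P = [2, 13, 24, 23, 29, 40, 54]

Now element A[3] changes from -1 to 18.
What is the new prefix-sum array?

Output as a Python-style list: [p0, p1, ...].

Change: A[3] -1 -> 18, delta = 19
P[k] for k < 3: unchanged (A[3] not included)
P[k] for k >= 3: shift by delta = 19
  P[0] = 2 + 0 = 2
  P[1] = 13 + 0 = 13
  P[2] = 24 + 0 = 24
  P[3] = 23 + 19 = 42
  P[4] = 29 + 19 = 48
  P[5] = 40 + 19 = 59
  P[6] = 54 + 19 = 73

Answer: [2, 13, 24, 42, 48, 59, 73]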